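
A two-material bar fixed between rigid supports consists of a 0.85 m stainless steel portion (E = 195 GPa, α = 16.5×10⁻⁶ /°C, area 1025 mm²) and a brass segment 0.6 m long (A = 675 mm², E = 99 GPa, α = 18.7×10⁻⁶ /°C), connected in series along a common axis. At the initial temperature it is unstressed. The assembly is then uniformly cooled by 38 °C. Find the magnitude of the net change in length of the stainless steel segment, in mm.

If the supports were absent, the total length change would be Σ αᵢΔT Lᵢ = 16.5×10⁻⁶×38×850 + 18.7×10⁻⁶×38×600 = 0.9593 mm.
The rigid supports impose zero overall length change; the single axial force P common to all segments must satisfy P Σ Lᵢ/(AᵢEᵢ) = δ_free.
The series flexibility is Σ Lᵢ/(AᵢEᵢ) = 850/(1025×195×10³) + 600/(675×99×10³) = 1.323×10⁻⁵ mm/N.
So P = 0.9593 / 1.323×10⁻⁵ = 72.5 kN, tensile.
For the stainless steel segment, free thermal change = 16.5×10⁻⁶×38×850 = 0.5329 mm and elastic change from P = 72500×850/(1025×195×10³) = 0.3083 mm; these oppose, so the net change is 0.225 mm (segment shortens).

|ΔL| ≈ 0.225 mm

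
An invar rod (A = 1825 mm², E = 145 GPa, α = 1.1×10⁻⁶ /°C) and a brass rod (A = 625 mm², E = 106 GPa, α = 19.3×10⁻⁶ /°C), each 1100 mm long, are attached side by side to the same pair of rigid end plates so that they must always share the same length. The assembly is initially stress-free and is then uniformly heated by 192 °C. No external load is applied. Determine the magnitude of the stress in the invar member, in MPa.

The brass has the larger α, so on heating it would change length more than the invar if both were free. The rigid plates force a common final length, so the brass is put into compression and the invar into tension, with equal and opposite forces P (no external load).
Compatibility of the two members (thermal + elastic change equal): (α₁ − α₂)ΔT = P·[1/(A₁E₁) + 1/(A₂E₂)].
|α₁ − α₂|·ΔT = 18.2×10⁻⁶ × 192 = 0.003494.
1/(A₁E₁) + 1/(A₂E₂) = 1/(1825×145×10³) + 1/(625×106×10³) = 1.887×10⁻⁸ N⁻¹.
P = 0.003494 / 1.887×10⁻⁸ = 185200 N = 185.2 kN.
σ_{invar} = P/A₁ = 185200/1825 = 101.5 MPa, tensile.

σ ≈ 101 MPa (tensile)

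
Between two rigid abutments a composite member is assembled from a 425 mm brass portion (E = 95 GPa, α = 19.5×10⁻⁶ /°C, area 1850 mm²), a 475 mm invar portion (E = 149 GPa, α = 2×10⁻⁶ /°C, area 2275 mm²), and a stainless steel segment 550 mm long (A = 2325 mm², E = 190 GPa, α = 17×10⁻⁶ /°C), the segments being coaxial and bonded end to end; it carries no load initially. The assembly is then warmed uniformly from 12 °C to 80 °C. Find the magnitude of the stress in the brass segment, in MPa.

Free thermal expansion of the whole bar: Σ αᵢΔT Lᵢ = 19.5×10⁻⁶×68×425 + 2×10⁻⁶×68×475 + 17×10⁻⁶×68×550 = 1.264 mm.
The walls prevent any net length change, so an axial force P (same in every segment) develops. Compatibility: P · Σ Lᵢ/(AᵢEᵢ) = δ_free.
The series flexibility is Σ Lᵢ/(AᵢEᵢ) = 425/(1850×95×10³) + 475/(2275×149×10³) + 550/(2325×190×10³) = 5.065×10⁻⁶ mm/N.
Hence P = δ_free / Σ(L/AE) = 1.264/5.065×10⁻⁶ = 249.6 kN (compressive).
σ_{brass} = P / A = 249600 / 1850 = 134.9 MPa.

σ ≈ 135 MPa (compressive)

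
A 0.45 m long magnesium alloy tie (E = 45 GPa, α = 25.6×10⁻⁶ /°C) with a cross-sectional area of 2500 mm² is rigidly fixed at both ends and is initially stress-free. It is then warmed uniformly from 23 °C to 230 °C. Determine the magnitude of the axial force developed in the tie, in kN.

The ends cannot move, so σ = EαΔT = 45×10³ × 25.6×10⁻⁶ × 207 = 238.5 MPa.
P = AEαΔT = 2500 × 45×10³ × 25.6×10⁻⁶ × 207 = 596.2 kN (compressive).

P ≈ 596 kN (compressive)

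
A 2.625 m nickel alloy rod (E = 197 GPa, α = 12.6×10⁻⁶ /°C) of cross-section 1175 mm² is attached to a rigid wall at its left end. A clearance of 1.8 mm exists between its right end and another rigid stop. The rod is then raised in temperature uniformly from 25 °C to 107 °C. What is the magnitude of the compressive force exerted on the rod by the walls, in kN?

P ≈ 80.4 kN

Unrestrained expansion: δ_free = αΔT L = 12.6×10⁻⁶ × 82 × 2625 = 2.712 mm.
This exceeds the 1.8 mm gap, so the wall pushes back. The portion of expansion that must be recovered elastically is δ_free − gap = 2.712 − 1.8 = 0.9121 mm.
So σ = E(δ_free − g)/L = 197×10³ × 0.9121/2625 = 68.45 MPa.
P = σA = 68.45 × 1175 = 80.43 kN.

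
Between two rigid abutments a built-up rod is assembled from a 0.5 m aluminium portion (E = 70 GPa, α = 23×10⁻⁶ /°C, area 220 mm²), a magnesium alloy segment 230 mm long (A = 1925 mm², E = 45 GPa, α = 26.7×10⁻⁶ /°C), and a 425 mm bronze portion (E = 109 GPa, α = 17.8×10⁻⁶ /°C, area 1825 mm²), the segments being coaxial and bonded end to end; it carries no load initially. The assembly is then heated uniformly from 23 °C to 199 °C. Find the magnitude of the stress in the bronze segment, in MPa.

σ ≈ 65.2 MPa (compressive)

If the supports were absent, the total length change would be Σ αᵢΔT Lᵢ = 23×10⁻⁶×176×500 + 26.7×10⁻⁶×176×230 + 17.8×10⁻⁶×176×425 = 4.436 mm.
The rigid supports impose zero overall length change; the single axial force P common to all segments must satisfy P Σ Lᵢ/(AᵢEᵢ) = δ_free.
Σ Lᵢ/(AᵢEᵢ) = 500/(220×70×10³) + 230/(1925×45×10³) + 425/(1825×109×10³) = 3.726×10⁻⁵ mm/N.
So P = 4.436 / 3.726×10⁻⁵ = 119.1 kN, compressive.
σ_{bronze} = P / A = 119100 / 1825 = 65.24 MPa.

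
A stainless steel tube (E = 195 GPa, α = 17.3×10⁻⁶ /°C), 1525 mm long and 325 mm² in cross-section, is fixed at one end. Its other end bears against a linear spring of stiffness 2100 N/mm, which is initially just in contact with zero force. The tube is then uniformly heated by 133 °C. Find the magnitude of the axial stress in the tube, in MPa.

Free thermal expansion: δ_free = αΔT L = 17.3×10⁻⁶ × 133 × 1525 = 3.509 mm.
With a force P in the spring, the elastic change of the tube is PL/(AE) and that of the spring is P/k; compatibility requires their sum to equal δ_free.
P [ L/(AE) + 1/k ] = δ_free → P [ 1525/(325×195×10³) + 1/(2100) ] = 3.509.
P = 3.509 / 0.0005003 = 7014 N.
σ = P/A = 7014/325 = 21.58 MPa.

σ ≈ 21.6 MPa (compressive)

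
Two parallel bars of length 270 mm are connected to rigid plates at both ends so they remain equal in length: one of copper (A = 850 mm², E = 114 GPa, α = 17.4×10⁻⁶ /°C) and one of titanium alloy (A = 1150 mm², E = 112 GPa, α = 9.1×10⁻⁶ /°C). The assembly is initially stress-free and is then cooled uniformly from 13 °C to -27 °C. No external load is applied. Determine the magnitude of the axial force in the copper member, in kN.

Both members must finish at the same length. With the larger α, the copper tends to over-contract; the plates restrain it, putting the copper in tension and the titanium alloy in compression. With no external load the two internal forces are equal and opposite, magnitude P.
Compatibility of the two members (thermal + elastic change equal): (α₁ − α₂)ΔT = P·[1/(A₁E₁) + 1/(A₂E₂)].
|α₁ − α₂|·ΔT = 8.3×10⁻⁶ × 40 = 0.000332.
1/(A₁E₁) + 1/(A₂E₂) = 1/(850×114×10³) + 1/(1150×112×10³) = 1.808×10⁻⁸ N⁻¹.
P = 0.000332 / 1.808×10⁻⁸ = 18360 N = 18.36 kN.

P ≈ 18.4 kN (tensile in the copper)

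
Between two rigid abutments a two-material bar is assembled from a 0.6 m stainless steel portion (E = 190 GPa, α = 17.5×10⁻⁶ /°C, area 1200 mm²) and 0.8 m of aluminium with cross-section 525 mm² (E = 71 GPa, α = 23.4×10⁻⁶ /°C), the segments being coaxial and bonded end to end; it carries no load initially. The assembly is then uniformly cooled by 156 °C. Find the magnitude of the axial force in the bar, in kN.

P ≈ 189 kN (tensile)

Free thermal contraction of the whole bar: Σ αᵢΔT Lᵢ = 17.5×10⁻⁶×156×600 + 23.4×10⁻⁶×156×800 = 4.558 mm.
Since the ends are fixed, an axial force P builds up, equal in every segment, with P · Σ Lᵢ/(AᵢEᵢ) = δ_free.
The series flexibility is Σ Lᵢ/(AᵢEᵢ) = 600/(1200×190×10³) + 800/(525×71×10³) = 2.409×10⁻⁵ mm/N.
Hence P = δ_free / Σ(L/AE) = 4.558/2.409×10⁻⁵ = 189.2 kN (tensile).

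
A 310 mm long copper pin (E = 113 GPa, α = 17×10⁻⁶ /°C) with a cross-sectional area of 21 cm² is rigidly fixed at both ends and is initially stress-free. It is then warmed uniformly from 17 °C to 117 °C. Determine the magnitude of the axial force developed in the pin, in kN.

With zero net strain, σ = E·αΔT = 113 GPa × 17×10⁻⁶ × 100 = 192.1 MPa.
Axial force P = σA = 192.1 × 2100 = 403400 N = 403.4 kN, compressive.

P ≈ 403 kN (compressive)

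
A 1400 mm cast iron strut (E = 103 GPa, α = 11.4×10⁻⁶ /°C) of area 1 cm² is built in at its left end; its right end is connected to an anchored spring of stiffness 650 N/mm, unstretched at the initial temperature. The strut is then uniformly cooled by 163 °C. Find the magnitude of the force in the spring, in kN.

If the spring were absent the strut would shorten by αΔT L = 11.4×10⁻⁶ × 163 × 1400 = 2.601 mm.
With a force P in the spring, the elastic change of the strut is PL/(AE) and that of the spring is P/k; compatibility requires their sum to equal δ_free.
P [ L/(AE) + 1/k ] = δ_free → P [ 1400/(100×103×10³) + 1/(650) ] = 2.601.
P = 2.601 / 0.001674 = 1554 N.

P ≈ 1.55 kN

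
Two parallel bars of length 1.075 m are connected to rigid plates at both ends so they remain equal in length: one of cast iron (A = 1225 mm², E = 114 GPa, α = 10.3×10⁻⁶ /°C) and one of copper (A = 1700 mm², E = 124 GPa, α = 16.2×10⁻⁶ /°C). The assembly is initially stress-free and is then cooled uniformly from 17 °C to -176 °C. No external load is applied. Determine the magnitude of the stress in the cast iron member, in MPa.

Both members must finish at the same length. With the larger α, the copper tends to over-contract; the plates restrain it, putting the copper in tension and the cast iron in compression. With no external load the two internal forces are equal and opposite, magnitude P.
Setting the final lengths equal and cancelling L: (α₁ − α₂)ΔT = P/(A₁E₁) + P/(A₂E₂).
|α₁ − α₂|·ΔT = 5.9×10⁻⁶ × 193 = 0.001139.
1/(A₁E₁) + 1/(A₂E₂) = 1/(1225×114×10³) + 1/(1700×124×10³) = 1.19×10⁻⁸ N⁻¹.
So P = 0.001139 / 1.19×10⁻⁸ = 95.65 kN.
σ_{cast iron} = P/A₁ = 95650/1225 = 78.08 MPa, compressive.

σ ≈ 78.1 MPa (compressive)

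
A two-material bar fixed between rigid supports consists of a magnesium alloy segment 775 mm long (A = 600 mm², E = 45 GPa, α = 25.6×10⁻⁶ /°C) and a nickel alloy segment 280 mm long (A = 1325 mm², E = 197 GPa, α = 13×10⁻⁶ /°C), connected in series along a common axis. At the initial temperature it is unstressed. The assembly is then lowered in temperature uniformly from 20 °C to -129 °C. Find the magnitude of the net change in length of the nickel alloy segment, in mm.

If the supports were absent, the total length change would be Σ αᵢΔT Lᵢ = 25.6×10⁻⁶×149×775 + 13×10⁻⁶×149×280 = 3.499 mm.
Since the ends are fixed, an axial force P builds up, equal in every segment, with P · Σ Lᵢ/(AᵢEᵢ) = δ_free.
The series flexibility is Σ Lᵢ/(AᵢEᵢ) = 775/(600×45×10³) + 280/(1325×197×10³) = 2.978×10⁻⁵ mm/N.
So P = 3.499 / 2.978×10⁻⁵ = 117.5 kN, tensile.
For the nickel alloy segment, free thermal change = 13×10⁻⁶×149×280 = 0.5424 mm and elastic change from P = 117500×280/(1325×197×10³) = 0.126 mm; these oppose, so the net change is 0.416 mm (segment shortens).

|ΔL| ≈ 0.416 mm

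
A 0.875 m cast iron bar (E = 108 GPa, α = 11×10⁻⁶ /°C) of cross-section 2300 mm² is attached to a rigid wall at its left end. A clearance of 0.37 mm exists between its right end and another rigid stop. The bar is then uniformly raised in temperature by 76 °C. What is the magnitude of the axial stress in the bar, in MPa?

σ ≈ 44.6 MPa (compressive)

If the wall were absent the bar would grow by αΔT L = 11×10⁻⁶ × 76 × 875 = 0.7315 mm.
The gap closes (δ_free > 0.37 mm) and the wall then resists a further 0.7315 − 0.37 = 0.3615 mm of expansion.
So σ = E(δ_free − g)/L = 108×10³ × 0.3615/875 = 44.62 MPa.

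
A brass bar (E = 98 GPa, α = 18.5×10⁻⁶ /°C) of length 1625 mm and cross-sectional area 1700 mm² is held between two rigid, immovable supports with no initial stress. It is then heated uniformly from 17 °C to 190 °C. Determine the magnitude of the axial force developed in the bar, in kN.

The ends cannot move, so σ = EαΔT = 98×10³ × 18.5×10⁻⁶ × 173 = 313.6 MPa.
Then P = σA = 313.6 × 1700 mm² = 533.2 kN, compressive.

P ≈ 533 kN (compressive)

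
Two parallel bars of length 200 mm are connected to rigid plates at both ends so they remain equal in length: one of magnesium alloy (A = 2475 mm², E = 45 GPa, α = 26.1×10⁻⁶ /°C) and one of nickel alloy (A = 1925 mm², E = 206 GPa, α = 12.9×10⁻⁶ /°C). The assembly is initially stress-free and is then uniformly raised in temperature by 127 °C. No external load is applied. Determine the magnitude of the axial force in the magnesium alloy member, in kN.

P ≈ 146 kN (compressive in the magnesium alloy)

The magnesium alloy has the larger α, so on heating it would change length more than the nickel alloy if both were free. The rigid plates force a common final length, so the magnesium alloy is put into compression and the nickel alloy into tension, with equal and opposite forces P (no external load).
Equating the net (thermal + elastic) strains gives |α₁ − α₂|·ΔT = P·[1/(A₁E₁) + 1/(A₂E₂)].
|α₁ − α₂|·ΔT = 13.2×10⁻⁶ × 127 = 0.001676.
1/(A₁E₁) + 1/(A₂E₂) = 1/(2475×45×10³) + 1/(1925×206×10³) = 1.15×10⁻⁸ N⁻¹.
P = 0.001676 / 1.15×10⁻⁸ = 145800 N = 145.8 kN.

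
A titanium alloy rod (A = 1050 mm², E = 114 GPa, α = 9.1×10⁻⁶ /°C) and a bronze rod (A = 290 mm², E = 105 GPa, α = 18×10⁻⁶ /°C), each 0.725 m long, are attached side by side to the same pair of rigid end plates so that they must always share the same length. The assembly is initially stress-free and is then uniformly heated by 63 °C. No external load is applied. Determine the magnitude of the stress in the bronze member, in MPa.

σ ≈ 46.9 MPa (compressive)

Equilibrium of a rigid end plate with no external load gives equal and opposite internal forces ±P in the two members. Since α_{bronze} > α_{titanium alloy}, heating drives the bronze into compression and the titanium alloy into tension.
Compatibility of the two members (thermal + elastic change equal): (α₁ − α₂)ΔT = P·[1/(A₁E₁) + 1/(A₂E₂)].
|α₁ − α₂|·ΔT = 8.9×10⁻⁶ × 63 = 0.0005607.
1/(A₁E₁) + 1/(A₂E₂) = 1/(1050×114×10³) + 1/(290×105×10³) = 4.119×10⁻⁸ N⁻¹.
So P = 0.0005607 / 4.119×10⁻⁸ = 13.61 kN.
σ_{bronze} = P/A₂ = 13610/290 = 46.93 MPa, compressive.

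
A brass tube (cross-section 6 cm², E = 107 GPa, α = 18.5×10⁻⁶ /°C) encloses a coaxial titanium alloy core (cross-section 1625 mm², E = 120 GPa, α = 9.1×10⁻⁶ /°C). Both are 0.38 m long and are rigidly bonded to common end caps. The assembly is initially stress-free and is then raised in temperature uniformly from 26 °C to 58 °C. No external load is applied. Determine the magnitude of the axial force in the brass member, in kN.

Equilibrium of a rigid end plate with no external load gives equal and opposite internal forces ±P in the two members. Since α_{brass} > α_{titanium alloy}, heating drives the brass into compression and the titanium alloy into tension.
Setting the final lengths equal and cancelling L: (α₁ − α₂)ΔT = P/(A₁E₁) + P/(A₂E₂).
|α₁ − α₂|·ΔT = 9.4×10⁻⁶ × 32 = 0.0003008.
1/(A₁E₁) + 1/(A₂E₂) = 1/(600×107×10³) + 1/(1625×120×10³) = 2.07×10⁻⁸ N⁻¹.
So P = 0.0003008 / 2.07×10⁻⁸ = 14.53 kN.

P ≈ 14.5 kN (compressive in the brass)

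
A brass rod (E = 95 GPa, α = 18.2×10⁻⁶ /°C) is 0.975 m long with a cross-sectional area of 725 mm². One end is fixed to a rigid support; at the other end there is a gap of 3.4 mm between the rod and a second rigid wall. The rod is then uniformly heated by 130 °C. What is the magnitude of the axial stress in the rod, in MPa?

Unrestrained expansion: δ_free = αΔT L = 18.2×10⁻⁶ × 130 × 975 = 2.307 mm.
This is smaller than the 3.4 mm clearance, so the rod expands freely without reaching the stop — the stress is zero.

σ ≈ 0 MPa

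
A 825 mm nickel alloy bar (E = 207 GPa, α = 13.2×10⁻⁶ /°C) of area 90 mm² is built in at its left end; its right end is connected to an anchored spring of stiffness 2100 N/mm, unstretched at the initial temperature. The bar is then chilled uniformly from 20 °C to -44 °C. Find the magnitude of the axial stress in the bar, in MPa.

σ ≈ 14.9 MPa (tensile)

Free thermal contraction: δ_free = αΔT L = 13.2×10⁻⁶ × 64 × 825 = 0.697 mm.
With a force P in the spring, the elastic change of the bar is PL/(AE) and that of the spring is P/k; compatibility requires their sum to equal δ_free.
So P = δ_free / [L/(AE) + 1/k] = 0.697 / [ 825/(90×207×10³) + 1/(2100) ].
P = 0.697 / 0.0005205 = 1339 N.
σ = P/A = 1339/90 = 14.88 MPa.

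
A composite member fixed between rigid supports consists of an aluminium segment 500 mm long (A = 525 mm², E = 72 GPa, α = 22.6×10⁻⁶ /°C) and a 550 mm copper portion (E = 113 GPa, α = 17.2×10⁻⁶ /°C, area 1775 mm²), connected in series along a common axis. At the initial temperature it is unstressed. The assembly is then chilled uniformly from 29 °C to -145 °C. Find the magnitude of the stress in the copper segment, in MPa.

σ ≈ 127 MPa (tensile)

If the supports were absent, the total length change would be Σ αᵢΔT Lᵢ = 22.6×10⁻⁶×174×500 + 17.2×10⁻⁶×174×550 = 3.612 mm.
The walls prevent any net length change, so an axial force P (same in every segment) develops. Compatibility: P · Σ Lᵢ/(AᵢEᵢ) = δ_free.
Σ Lᵢ/(AᵢEᵢ) = 500/(525×72×10³) + 550/(1775×113×10³) = 1.597×10⁻⁵ mm/N.
So P = 3.612 / 1.597×10⁻⁵ = 226.2 kN, tensile.
σ_{copper} = P / A = 226200 / 1775 = 127.4 MPa.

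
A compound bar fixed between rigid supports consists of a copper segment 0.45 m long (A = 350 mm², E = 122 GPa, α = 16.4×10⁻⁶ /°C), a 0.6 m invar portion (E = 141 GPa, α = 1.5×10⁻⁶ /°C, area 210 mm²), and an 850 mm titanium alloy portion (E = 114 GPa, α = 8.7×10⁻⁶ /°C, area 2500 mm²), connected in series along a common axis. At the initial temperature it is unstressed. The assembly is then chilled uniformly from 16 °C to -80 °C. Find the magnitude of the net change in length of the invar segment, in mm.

|ΔL| ≈ 0.816 mm

With the walls removed the bar would change length by δ_free = Σ αᵢΔT Lᵢ = 16.4×10⁻⁶×96×450 + 1.5×10⁻⁶×96×600 + 8.7×10⁻⁶×96×850 = 1.505 mm.
Since the ends are fixed, an axial force P builds up, equal in every segment, with P · Σ Lᵢ/(AᵢEᵢ) = δ_free.
The series flexibility is Σ Lᵢ/(AᵢEᵢ) = 450/(350×122×10³) + 600/(210×141×10³) + 850/(2500×114×10³) = 3.378×10⁻⁵ mm/N.
Hence P = δ_free / Σ(L/AE) = 1.505/3.378×10⁻⁵ = 44.54 kN (tensile).
For the invar segment, free thermal change = 1.5×10⁻⁶×96×600 = 0.0864 mm and elastic change from P = 44540×600/(210×141×10³) = 0.9026 mm; these oppose, so the net change is 0.816 mm (segment lengthens).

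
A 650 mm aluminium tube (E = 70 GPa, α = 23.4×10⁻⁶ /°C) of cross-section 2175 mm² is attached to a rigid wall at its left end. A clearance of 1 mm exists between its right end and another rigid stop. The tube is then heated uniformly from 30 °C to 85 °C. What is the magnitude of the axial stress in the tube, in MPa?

σ ≈ 0 MPa

Free thermal elongation = αΔT L = 23.4×10⁻⁶ × 55 × 650 = 0.8365 mm.
Since δ_free = 0.837 mm is less than the 1 mm gap, the tube never touches the wall. No axial force develops.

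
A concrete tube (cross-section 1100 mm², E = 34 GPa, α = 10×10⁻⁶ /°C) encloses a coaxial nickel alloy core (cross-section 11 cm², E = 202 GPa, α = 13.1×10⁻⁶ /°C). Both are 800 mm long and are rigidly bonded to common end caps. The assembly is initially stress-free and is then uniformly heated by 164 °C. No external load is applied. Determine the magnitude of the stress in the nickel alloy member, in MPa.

Both members must finish at the same length. With the larger α, the nickel alloy tends to over-expand; the plates restrain it, putting the nickel alloy in compression and the concrete in tension. With no external load the two internal forces are equal and opposite, magnitude P.
Setting the final lengths equal and cancelling L: (α₁ − α₂)ΔT = P/(A₁E₁) + P/(A₂E₂).
|α₁ − α₂|·ΔT = 3.1×10⁻⁶ × 164 = 0.0005084.
1/(A₁E₁) + 1/(A₂E₂) = 1/(1100×34×10³) + 1/(1100×202×10³) = 3.124×10⁻⁸ N⁻¹.
P = 0.0005084 / 3.124×10⁻⁸ = 16270 N = 16.27 kN.
σ_{nickel alloy} = P/A₂ = 16270/1100 = 14.8 MPa, compressive.

σ ≈ 14.8 MPa (compressive)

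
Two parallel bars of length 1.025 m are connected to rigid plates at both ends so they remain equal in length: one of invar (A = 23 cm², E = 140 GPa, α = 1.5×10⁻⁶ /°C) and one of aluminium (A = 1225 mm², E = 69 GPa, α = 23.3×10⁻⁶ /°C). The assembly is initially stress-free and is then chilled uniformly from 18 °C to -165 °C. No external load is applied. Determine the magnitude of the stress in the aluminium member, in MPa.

Both members must finish at the same length. With the larger α, the aluminium tends to over-contract; the plates restrain it, putting the aluminium in tension and the invar in compression. With no external load the two internal forces are equal and opposite, magnitude P.
Equating the net (thermal + elastic) strains gives |α₁ − α₂|·ΔT = P·[1/(A₁E₁) + 1/(A₂E₂)].
|α₁ − α₂|·ΔT = 21.8×10⁻⁶ × 183 = 0.003989.
1/(A₁E₁) + 1/(A₂E₂) = 1/(2300×140×10³) + 1/(1225×69×10³) = 1.494×10⁻⁸ N⁻¹.
So P = 0.003989 / 1.494×10⁻⁸ = 267.1 kN.
σ_{aluminium} = P/A₂ = 267100/1225 = 218 MPa, tensile.

σ ≈ 218 MPa (tensile)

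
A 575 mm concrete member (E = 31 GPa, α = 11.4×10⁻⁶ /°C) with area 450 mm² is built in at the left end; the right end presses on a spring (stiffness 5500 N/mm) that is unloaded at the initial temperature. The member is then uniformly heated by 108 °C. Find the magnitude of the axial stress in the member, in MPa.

σ ≈ 7.05 MPa (compressive)

If the spring were absent the member would lengthen by αΔT L = 11.4×10⁻⁶ × 108 × 575 = 0.7079 mm.
With a force P in the spring, the elastic change of the member is PL/(AE) and that of the spring is P/k; compatibility requires their sum to equal δ_free.
So P = δ_free / [L/(AE) + 1/k] = 0.7079 / [ 575/(450×31×10³) + 1/(5500) ].
P = 0.7079 / 0.000223 = 3174 N.
σ = P/A = 3174/450 = 7.054 MPa.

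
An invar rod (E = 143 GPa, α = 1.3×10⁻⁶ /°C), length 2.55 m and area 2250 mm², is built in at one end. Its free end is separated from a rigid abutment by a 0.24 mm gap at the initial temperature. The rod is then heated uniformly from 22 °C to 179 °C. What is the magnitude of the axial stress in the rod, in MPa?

σ ≈ 15.7 MPa (compressive)

Unrestrained expansion: δ_free = αΔT L = 1.3×10⁻⁶ × 157 × 2550 = 0.5205 mm.
After closing the 0.24 mm clearance, 0.5205 − 0.24 = 0.2805 mm of expansion remains to be suppressed by the wall.
So σ = E(δ_free − g)/L = 143×10³ × 0.2805/2550 = 15.73 MPa.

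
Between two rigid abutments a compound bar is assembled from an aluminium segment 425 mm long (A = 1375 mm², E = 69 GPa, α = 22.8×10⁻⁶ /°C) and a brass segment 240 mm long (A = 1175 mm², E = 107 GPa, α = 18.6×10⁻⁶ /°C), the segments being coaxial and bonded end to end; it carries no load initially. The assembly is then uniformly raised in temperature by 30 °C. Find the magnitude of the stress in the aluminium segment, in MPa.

σ ≈ 48.3 MPa (compressive)

With the walls removed the bar would change length by δ_free = Σ αᵢΔT Lᵢ = 22.8×10⁻⁶×30×425 + 18.6×10⁻⁶×30×240 = 0.4246 mm.
The walls prevent any net length change, so an axial force P (same in every segment) develops. Compatibility: P · Σ Lᵢ/(AᵢEᵢ) = δ_free.
The series flexibility is Σ Lᵢ/(AᵢEᵢ) = 425/(1375×69×10³) + 240/(1175×107×10³) = 6.389×10⁻⁶ mm/N.
P = 0.4246 / 6.389×10⁻⁶ = 66470 N = 66.47 kN, compressive.
σ_{aluminium} = P / A = 66470 / 1375 = 48.34 MPa.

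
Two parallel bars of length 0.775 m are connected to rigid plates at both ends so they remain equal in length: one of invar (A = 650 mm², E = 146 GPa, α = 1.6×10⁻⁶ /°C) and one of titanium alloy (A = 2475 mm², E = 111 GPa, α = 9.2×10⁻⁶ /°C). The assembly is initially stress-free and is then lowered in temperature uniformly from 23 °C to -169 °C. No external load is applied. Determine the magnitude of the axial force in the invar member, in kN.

P ≈ 103 kN (compressive in the invar)

The titanium alloy has the larger α, so on cooling it would change length more than the invar if both were free. The rigid plates force a common final length, so the titanium alloy is put into tension and the invar into compression, with equal and opposite forces P (no external load).
Setting the final lengths equal and cancelling L: (α₁ − α₂)ΔT = P/(A₁E₁) + P/(A₂E₂).
|α₁ − α₂|·ΔT = 7.6×10⁻⁶ × 192 = 0.001459.
1/(A₁E₁) + 1/(A₂E₂) = 1/(650×146×10³) + 1/(2475×111×10³) = 1.418×10⁻⁸ N⁻¹.
So P = 0.001459 / 1.418×10⁻⁸ = 102.9 kN.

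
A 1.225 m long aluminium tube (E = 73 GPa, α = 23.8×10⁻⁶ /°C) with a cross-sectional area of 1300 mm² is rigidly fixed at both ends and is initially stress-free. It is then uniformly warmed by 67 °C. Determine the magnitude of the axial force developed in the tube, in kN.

P ≈ 151 kN (compressive)

With zero net strain, σ = E·αΔT = 73 GPa × 23.8×10⁻⁶ × 67 = 116.4 MPa.
P = AEαΔT = 1300 × 73×10³ × 23.8×10⁻⁶ × 67 = 151.3 kN (compressive).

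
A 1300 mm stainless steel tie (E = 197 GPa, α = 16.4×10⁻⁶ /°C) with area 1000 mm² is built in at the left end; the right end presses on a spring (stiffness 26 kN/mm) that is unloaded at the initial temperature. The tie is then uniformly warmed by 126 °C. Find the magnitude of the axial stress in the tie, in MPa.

Free thermal expansion: δ_free = αΔT L = 16.4×10⁻⁶ × 126 × 1300 = 2.686 mm.
Let P be the compressive force at the spring. The tie shortens elastically by PL/(AE) and the spring compresses by P/k; together these equal δ_free.
P [ L/(AE) + 1/k ] = δ_free → P [ 1300/(1000×197×10³) + 1/(26×10³) ] = 2.686.
P = 2.686 / 4.506×10⁻⁵ = 59620 N.
σ = P/A = 59620/1000 = 59.62 MPa.

σ ≈ 59.6 MPa (compressive)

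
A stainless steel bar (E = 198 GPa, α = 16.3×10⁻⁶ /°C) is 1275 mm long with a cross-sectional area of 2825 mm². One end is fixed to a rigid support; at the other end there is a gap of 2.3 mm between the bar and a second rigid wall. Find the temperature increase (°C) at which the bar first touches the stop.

The gap closes when αΔT L = 2.3 mm, since the bar is still unstressed at that instant.
So ΔT = g/(αL) = 2.3/(16.3×10⁻⁶ × 1275) = 110.7 °C.

ΔT ≈ 111 °C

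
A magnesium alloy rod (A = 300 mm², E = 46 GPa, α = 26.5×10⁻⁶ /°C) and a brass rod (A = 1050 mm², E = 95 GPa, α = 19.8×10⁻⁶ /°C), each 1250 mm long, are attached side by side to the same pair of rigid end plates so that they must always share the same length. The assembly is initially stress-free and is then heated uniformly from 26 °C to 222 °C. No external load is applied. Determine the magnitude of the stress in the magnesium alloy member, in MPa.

σ ≈ 53.1 MPa (compressive)

The magnesium alloy has the larger α, so on heating it would change length more than the brass if both were free. The rigid plates force a common final length, so the magnesium alloy is put into compression and the brass into tension, with equal and opposite forces P (no external load).
Setting the final lengths equal and cancelling L: (α₁ − α₂)ΔT = P/(A₁E₁) + P/(A₂E₂).
|α₁ − α₂|·ΔT = 6.7×10⁻⁶ × 196 = 0.001313.
1/(A₁E₁) + 1/(A₂E₂) = 1/(300×46×10³) + 1/(1050×95×10³) = 8.249×10⁻⁸ N⁻¹.
P = 0.001313 / 8.249×10⁻⁸ = 15920 N = 15.92 kN.
σ_{magnesium alloy} = P/A₁ = 15920/300 = 53.07 MPa, compressive.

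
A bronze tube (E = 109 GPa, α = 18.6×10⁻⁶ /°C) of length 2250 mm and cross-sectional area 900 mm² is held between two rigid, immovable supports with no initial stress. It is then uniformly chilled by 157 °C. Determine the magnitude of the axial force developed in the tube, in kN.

Full restraint means ε = 0, so the stress is σ = EαΔT = 109×10³ × 18.6×10⁻⁶ × 157 = 318.3 MPa.
P = AEαΔT = 900 × 109×10³ × 18.6×10⁻⁶ × 157 = 286.5 kN (tensile).

P ≈ 286 kN (tensile)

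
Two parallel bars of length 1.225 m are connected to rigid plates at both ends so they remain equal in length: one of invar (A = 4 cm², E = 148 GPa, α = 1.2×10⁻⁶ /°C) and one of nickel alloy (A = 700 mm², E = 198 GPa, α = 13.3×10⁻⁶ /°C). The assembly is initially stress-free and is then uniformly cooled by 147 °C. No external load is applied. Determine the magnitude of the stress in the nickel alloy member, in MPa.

σ ≈ 105 MPa (tensile)

The nickel alloy has the larger α, so on cooling it would change length more than the invar if both were free. The rigid plates force a common final length, so the nickel alloy is put into tension and the invar into compression, with equal and opposite forces P (no external load).
Equating the net (thermal + elastic) strains gives |α₁ − α₂|·ΔT = P·[1/(A₁E₁) + 1/(A₂E₂)].
|α₁ − α₂|·ΔT = 12.1×10⁻⁶ × 147 = 0.001779.
1/(A₁E₁) + 1/(A₂E₂) = 1/(400×148×10³) + 1/(700×198×10³) = 2.411×10⁻⁸ N⁻¹.
P = 0.001779 / 2.411×10⁻⁸ = 73780 N = 73.78 kN.
σ_{nickel alloy} = P/A₂ = 73780/700 = 105.4 MPa, tensile.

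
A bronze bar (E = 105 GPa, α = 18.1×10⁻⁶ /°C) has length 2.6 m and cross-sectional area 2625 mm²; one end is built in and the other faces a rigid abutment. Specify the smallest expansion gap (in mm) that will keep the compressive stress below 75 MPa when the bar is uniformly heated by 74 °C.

g ≈ 1.63 mm

Free expansion if unrestrained: δ_free = αΔT L = 18.1×10⁻⁶ × 74 × 2600 = 3.482 mm.
At the allowable stress the elastic shortening the wall may impose is σL/E = 75 × 2600 / (105×10³) = 1.857 mm.
The gap must absorb the remainder: g_min = 3.482 − 1.857 = 1.625 mm.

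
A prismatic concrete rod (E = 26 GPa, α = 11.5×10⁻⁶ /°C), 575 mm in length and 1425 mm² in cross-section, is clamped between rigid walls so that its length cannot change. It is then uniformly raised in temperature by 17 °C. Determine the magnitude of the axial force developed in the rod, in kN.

P ≈ 7.24 kN (compressive)

The ends cannot move, so σ = EαΔT = 26×10³ × 11.5×10⁻⁶ × 17 = 5.083 MPa.
Then P = σA = 5.083 × 1425 mm² = 7.243 kN, compressive.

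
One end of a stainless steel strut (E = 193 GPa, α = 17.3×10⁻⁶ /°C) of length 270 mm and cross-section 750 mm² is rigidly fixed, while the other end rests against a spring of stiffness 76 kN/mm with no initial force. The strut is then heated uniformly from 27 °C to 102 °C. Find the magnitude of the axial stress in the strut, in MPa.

If the spring were absent the strut would lengthen by αΔT L = 17.3×10⁻⁶ × 75 × 270 = 0.3503 mm.
Let P be the compressive force at the spring. The strut shortens elastically by PL/(AE) and the spring compresses by P/k; together these equal δ_free.
So P = δ_free / [L/(AE) + 1/k] = 0.3503 / [ 270/(750×193×10³) + 1/(76×10³) ].
P = 0.3503 / 1.502×10⁻⁵ = 23320 N.
σ = P/A = 23320/750 = 31.09 MPa.

σ ≈ 31.1 MPa (compressive)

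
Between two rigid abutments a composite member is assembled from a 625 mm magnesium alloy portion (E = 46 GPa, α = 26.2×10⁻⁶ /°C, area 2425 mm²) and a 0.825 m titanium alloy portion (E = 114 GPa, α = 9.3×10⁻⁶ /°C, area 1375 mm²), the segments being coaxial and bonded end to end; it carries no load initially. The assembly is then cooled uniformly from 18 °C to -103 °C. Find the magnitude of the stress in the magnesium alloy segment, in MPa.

Free thermal contraction of the whole bar: Σ αᵢΔT Lᵢ = 26.2×10⁻⁶×121×625 + 9.3×10⁻⁶×121×825 = 2.91 mm.
The walls prevent any net length change, so an axial force P (same in every segment) develops. Compatibility: P · Σ Lᵢ/(AᵢEᵢ) = δ_free.
The series flexibility is Σ Lᵢ/(AᵢEᵢ) = 625/(2425×46×10³) + 825/(1375×114×10³) = 1.087×10⁻⁵ mm/N.
Hence P = δ_free / Σ(L/AE) = 2.91/1.087×10⁻⁵ = 267.8 kN (tensile).
σ_{magnesium alloy} = P / A = 267800 / 2425 = 110.4 MPa.

σ ≈ 110 MPa (tensile)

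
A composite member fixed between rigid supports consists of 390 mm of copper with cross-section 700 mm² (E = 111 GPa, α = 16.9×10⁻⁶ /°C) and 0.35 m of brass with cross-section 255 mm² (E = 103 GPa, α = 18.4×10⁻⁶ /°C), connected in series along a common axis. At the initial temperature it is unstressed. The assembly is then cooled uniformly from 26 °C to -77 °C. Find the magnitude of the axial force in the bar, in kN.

P ≈ 73.2 kN (tensile)

With the walls removed the bar would change length by δ_free = Σ αᵢΔT Lᵢ = 16.9×10⁻⁶×103×390 + 18.4×10⁻⁶×103×350 = 1.342 mm.
The rigid supports impose zero overall length change; the single axial force P common to all segments must satisfy P Σ Lᵢ/(AᵢEᵢ) = δ_free.
Σ Lᵢ/(AᵢEᵢ) = 390/(700×111×10³) + 350/(255×103×10³) = 1.835×10⁻⁵ mm/N.
P = 1.342 / 1.835×10⁻⁵ = 73160 N = 73.16 kN, tensile.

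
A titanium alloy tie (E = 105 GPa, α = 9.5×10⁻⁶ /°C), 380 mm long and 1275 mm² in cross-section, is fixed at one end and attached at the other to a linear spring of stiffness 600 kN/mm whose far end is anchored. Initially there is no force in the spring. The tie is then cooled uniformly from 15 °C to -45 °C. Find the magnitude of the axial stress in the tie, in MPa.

σ ≈ 37.7 MPa (tensile)

If the spring were absent the tie would shorten by αΔT L = 9.5×10⁻⁶ × 60 × 380 = 0.2166 mm.
Let P be the tensile force in the spring. The tie extends elastically by PL/(AE) and the spring stretches by P/k; together these equal δ_free.
So P = δ_free / [L/(AE) + 1/k] = 0.2166 / [ 380/(1275×105×10³) + 1/(600×10³) ].
P = 0.2166 / 4.505×10⁻⁶ = 48080 N.
σ = P/A = 48080/1275 = 37.71 MPa.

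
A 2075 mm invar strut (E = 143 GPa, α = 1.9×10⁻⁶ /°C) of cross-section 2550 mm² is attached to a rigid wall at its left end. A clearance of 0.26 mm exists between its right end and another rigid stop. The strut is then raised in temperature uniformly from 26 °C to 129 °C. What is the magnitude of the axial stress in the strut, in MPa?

Unrestrained expansion: δ_free = αΔT L = 1.9×10⁻⁶ × 103 × 2075 = 0.4061 mm.
This exceeds the 0.26 mm gap, so the wall pushes back. The portion of expansion that must be recovered elastically is δ_free − gap = 0.4061 − 0.26 = 0.1461 mm.
That suppressed elongation corresponds to σ = E·Δ/L = 143×10³ × 0.1461/2075 = 10.07 MPa.

σ ≈ 10.1 MPa (compressive)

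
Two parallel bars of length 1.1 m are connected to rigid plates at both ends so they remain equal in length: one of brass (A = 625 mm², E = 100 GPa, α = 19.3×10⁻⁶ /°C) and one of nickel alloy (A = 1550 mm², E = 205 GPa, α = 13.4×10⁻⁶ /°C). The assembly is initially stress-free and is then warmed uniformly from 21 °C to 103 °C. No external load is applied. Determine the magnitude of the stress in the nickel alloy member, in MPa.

Equilibrium of a rigid end plate with no external load gives equal and opposite internal forces ±P in the two members. Since α_{brass} > α_{nickel alloy}, heating drives the brass into compression and the nickel alloy into tension.
Equating the net (thermal + elastic) strains gives |α₁ − α₂|·ΔT = P·[1/(A₁E₁) + 1/(A₂E₂)].
|α₁ − α₂|·ΔT = 5.9×10⁻⁶ × 82 = 0.0004838.
1/(A₁E₁) + 1/(A₂E₂) = 1/(625×100×10³) + 1/(1550×205×10³) = 1.915×10⁻⁸ N⁻¹.
So P = 0.0004838 / 1.915×10⁻⁸ = 25.27 kN.
σ_{nickel alloy} = P/A₂ = 25270/1550 = 16.3 MPa, tensile.

σ ≈ 16.3 MPa (tensile)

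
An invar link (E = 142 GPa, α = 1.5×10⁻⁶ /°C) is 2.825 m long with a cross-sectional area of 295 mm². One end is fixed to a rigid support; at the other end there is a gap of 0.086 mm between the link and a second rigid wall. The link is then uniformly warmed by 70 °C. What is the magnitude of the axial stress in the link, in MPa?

σ ≈ 10.6 MPa (compressive)

Free thermal elongation = αΔT L = 1.5×10⁻⁶ × 70 × 2825 = 0.2966 mm.
This exceeds the 0.086 mm gap, so the wall pushes back. The portion of expansion that must be recovered elastically is δ_free − gap = 0.2966 − 0.086 = 0.2106 mm.
Compatibility: PL/(AE) = 0.2106 mm, so σ = P/A = E × (0.2106/2825) = 10.59 MPa.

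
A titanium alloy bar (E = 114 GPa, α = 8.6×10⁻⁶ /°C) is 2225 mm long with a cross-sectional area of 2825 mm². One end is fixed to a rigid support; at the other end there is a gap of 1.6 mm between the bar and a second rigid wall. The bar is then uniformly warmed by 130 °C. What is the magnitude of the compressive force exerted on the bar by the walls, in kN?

If the wall were absent the bar would grow by αΔT L = 8.6×10⁻⁶ × 130 × 2225 = 2.488 mm.
The gap closes (δ_free > 1.6 mm) and the wall then resists a further 2.488 − 1.6 = 0.8875 mm of expansion.
That suppressed elongation corresponds to σ = E·Δ/L = 114×10³ × 0.8875/2225 = 45.47 MPa.
Force on the wall = σA = 45.47 × 2825 mm² = 128.5 kN.

P ≈ 128 kN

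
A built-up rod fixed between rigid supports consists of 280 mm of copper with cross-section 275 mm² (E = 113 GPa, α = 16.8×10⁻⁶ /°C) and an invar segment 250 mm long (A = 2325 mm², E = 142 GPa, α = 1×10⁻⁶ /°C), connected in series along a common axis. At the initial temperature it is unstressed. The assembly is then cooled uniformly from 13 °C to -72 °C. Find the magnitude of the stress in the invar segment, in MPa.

With the walls removed the bar would change length by δ_free = Σ αᵢΔT Lᵢ = 16.8×10⁻⁶×85×280 + 1×10⁻⁶×85×250 = 0.4211 mm.
The walls prevent any net length change, so an axial force P (same in every segment) develops. Compatibility: P · Σ Lᵢ/(AᵢEᵢ) = δ_free.
Σ Lᵢ/(AᵢEᵢ) = 280/(275×113×10³) + 250/(2325×142×10³) = 9.768×10⁻⁶ mm/N.
P = 0.4211 / 9.768×10⁻⁶ = 43110 N = 43.11 kN, tensile.
σ_{invar} = P / A = 43110 / 2325 = 18.54 MPa.

σ ≈ 18.5 MPa (tensile)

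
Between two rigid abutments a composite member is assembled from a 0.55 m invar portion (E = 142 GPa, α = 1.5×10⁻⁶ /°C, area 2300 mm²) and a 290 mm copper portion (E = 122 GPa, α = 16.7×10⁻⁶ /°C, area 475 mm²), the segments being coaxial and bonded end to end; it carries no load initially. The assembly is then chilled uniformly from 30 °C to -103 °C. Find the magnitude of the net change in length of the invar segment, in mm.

If the supports were absent, the total length change would be Σ αᵢΔT Lᵢ = 1.5×10⁻⁶×133×550 + 16.7×10⁻⁶×133×290 = 0.7538 mm.
The rigid supports impose zero overall length change; the single axial force P common to all segments must satisfy P Σ Lᵢ/(AᵢEᵢ) = δ_free.
Σ Lᵢ/(AᵢEᵢ) = 550/(2300×142×10³) + 290/(475×122×10³) = 6.688×10⁻⁶ mm/N.
So P = 0.7538 / 6.688×10⁻⁶ = 112.7 kN, tensile.
For the invar segment, free thermal change = 1.5×10⁻⁶×133×550 = 0.1097 mm and elastic change from P = 112700×550/(2300×142×10³) = 0.1898 mm; these oppose, so the net change is 0.0801 mm (segment lengthens).

|ΔL| ≈ 0.0801 mm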